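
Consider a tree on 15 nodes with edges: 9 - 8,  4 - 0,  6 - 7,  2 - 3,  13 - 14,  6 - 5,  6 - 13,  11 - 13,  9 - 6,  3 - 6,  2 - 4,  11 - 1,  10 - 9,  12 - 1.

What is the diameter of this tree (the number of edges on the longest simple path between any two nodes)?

Starting from 12, a farthest node is 0 at distance 8.
One longest path: 12 – 1 – 11 – 13 – 6 – 3 – 2 – 4 – 0.
So the diameter is 8.

8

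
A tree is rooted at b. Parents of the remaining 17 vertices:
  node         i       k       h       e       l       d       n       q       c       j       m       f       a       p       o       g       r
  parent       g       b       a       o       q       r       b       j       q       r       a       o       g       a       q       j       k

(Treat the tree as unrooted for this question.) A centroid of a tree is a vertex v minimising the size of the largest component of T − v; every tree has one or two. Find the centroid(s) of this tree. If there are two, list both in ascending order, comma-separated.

j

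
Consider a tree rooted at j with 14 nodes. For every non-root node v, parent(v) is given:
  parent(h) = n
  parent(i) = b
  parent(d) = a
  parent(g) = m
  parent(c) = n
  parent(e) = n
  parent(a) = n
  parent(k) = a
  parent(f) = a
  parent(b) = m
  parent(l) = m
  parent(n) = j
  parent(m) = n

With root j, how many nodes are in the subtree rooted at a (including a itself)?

The subtree rooted at a contains: a, f, k, d — 4 nodes.

4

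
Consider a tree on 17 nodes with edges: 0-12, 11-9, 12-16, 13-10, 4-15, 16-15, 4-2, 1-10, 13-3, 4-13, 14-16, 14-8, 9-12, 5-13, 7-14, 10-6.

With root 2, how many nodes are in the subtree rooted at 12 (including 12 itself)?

12's subtree: {12, 0, 9, 11}, size 4.

4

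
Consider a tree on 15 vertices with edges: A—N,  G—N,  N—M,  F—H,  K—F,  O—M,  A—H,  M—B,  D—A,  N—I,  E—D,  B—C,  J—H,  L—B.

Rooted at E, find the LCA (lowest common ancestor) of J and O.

J's ancestor chain is J, H, A, D, E and O's is O, M, N, A, D, E; they first meet at A.

A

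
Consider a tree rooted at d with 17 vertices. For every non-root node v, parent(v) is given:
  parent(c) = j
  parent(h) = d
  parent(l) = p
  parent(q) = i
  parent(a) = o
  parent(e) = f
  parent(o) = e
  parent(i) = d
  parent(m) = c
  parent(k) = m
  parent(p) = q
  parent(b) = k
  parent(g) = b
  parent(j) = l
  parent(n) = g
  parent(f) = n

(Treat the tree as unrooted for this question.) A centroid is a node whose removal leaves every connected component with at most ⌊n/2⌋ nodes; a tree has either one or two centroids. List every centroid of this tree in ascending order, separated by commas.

m

Removing m splits the tree into components of sizes 8, 8; the largest is 8 ≤ ⌊17/2⌋ = 8.
Every other node leaves some component of size > 8, so the centroid is unique.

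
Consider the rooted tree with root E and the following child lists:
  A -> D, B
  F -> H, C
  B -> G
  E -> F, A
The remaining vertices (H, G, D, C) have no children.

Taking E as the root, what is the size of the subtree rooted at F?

F's subtree: {F, H, C}, size 3.

3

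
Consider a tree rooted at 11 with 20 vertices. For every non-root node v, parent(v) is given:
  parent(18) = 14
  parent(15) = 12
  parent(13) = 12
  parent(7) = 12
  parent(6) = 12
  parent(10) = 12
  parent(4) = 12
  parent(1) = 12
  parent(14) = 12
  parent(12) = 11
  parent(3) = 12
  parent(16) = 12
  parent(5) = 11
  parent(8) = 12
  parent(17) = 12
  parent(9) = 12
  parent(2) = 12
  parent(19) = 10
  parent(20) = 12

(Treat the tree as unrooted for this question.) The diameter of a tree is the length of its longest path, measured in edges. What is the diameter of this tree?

BFS from 18 reaches 19 last, at distance 4; BFS from 19 confirms no node is farther.
Path: 18 - 14 - 12 - 10 - 19.

4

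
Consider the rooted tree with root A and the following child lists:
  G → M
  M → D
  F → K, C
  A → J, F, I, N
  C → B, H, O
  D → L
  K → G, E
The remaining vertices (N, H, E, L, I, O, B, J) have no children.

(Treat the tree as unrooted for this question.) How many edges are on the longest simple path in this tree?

7

A longest path is L–D–M–G–K–F–A–N, with 7 edges.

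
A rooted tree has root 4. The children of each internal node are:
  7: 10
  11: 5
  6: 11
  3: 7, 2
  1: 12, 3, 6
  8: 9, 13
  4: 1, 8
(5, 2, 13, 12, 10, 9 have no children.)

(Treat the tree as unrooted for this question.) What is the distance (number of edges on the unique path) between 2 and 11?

Walking from 2: 2–3–1–6–11. Length 4.

4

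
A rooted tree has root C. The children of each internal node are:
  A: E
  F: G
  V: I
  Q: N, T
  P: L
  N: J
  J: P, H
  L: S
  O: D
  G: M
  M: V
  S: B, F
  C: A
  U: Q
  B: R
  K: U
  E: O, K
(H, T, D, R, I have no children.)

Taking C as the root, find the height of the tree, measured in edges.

I sits deepest: C-A-E-K-U-Q-N-J-P-L-S-F-G-M-V-I — 15 edges from the root.

15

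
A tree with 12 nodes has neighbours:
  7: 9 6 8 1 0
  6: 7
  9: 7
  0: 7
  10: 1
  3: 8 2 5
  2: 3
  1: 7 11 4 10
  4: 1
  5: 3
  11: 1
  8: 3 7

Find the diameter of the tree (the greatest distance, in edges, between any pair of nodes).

5

BFS from 11 reaches 5 last, at distance 5; BFS from 5 confirms no node is farther.
Path: 11 - 1 - 7 - 8 - 3 - 5.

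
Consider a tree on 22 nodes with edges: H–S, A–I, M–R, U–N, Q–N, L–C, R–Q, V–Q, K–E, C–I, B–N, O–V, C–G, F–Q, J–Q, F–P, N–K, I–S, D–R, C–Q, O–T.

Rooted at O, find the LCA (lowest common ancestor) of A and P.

Path A→root: A I C Q V O; path P→root: P F Q V O.
First common node: Q.

Q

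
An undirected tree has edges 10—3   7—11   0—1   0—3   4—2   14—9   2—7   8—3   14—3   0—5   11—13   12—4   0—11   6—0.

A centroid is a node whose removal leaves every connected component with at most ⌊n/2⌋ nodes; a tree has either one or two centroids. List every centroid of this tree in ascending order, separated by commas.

Delete 0: the remaining components have sizes 6, 5, 1, 1, 1. Max 6 ≤ 7, so 0 is a centroid.
Every other node leaves some component of size > 7, so the centroid is unique.

0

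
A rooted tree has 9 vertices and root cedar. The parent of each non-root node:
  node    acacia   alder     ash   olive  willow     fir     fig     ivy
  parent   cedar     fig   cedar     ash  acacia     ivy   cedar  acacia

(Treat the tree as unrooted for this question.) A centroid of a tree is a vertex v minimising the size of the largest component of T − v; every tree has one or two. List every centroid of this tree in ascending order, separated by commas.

Delete cedar: the remaining components have sizes 4, 2, 2. Max 4 ≤ 4, so cedar is a centroid.
No neighbour of cedar does as well, so cedar is the unique centroid.

cedar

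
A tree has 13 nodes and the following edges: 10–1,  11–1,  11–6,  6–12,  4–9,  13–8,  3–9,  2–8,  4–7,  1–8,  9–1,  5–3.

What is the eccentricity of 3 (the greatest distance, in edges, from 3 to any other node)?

Distances from 3 peak at 5, attained at 12.
3-9-1-11-6-12

5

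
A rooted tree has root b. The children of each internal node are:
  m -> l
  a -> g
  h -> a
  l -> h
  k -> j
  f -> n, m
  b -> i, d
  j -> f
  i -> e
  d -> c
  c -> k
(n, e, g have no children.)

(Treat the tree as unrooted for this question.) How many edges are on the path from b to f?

5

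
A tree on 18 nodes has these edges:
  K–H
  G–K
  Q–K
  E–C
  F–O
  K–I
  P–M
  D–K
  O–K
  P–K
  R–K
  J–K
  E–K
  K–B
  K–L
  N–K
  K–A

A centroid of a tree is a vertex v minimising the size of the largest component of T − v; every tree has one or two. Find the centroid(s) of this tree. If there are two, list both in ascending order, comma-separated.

Delete K: the remaining components have sizes 2, 2, 2, 1, 1, 1, 1, 1, 1, 1, 1, 1, 1, 1. Max 2 ≤ 9, so K is a centroid.
No neighbour of K does as well, so K is the unique centroid.

K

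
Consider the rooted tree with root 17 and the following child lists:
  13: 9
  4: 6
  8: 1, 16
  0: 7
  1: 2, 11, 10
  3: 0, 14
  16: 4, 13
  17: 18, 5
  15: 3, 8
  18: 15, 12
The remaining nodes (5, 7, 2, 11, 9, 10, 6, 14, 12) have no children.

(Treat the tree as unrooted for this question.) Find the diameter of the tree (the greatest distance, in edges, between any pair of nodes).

7

BFS from 6 reaches 5 last, at distance 7; BFS from 5 confirms no node is farther.
Path: 6 - 4 - 16 - 8 - 15 - 18 - 17 - 5.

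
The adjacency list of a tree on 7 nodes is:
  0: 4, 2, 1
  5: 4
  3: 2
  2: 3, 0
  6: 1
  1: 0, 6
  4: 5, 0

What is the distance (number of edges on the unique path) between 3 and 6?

4

The path is 3 - 2 - 0 - 1 - 6, which has 4 edges.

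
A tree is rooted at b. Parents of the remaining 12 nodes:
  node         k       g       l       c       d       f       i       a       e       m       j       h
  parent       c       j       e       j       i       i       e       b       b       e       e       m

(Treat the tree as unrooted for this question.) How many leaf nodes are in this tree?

Exactly 7 nodes have a single neighbour: a, d, f, g, h, k, l.

7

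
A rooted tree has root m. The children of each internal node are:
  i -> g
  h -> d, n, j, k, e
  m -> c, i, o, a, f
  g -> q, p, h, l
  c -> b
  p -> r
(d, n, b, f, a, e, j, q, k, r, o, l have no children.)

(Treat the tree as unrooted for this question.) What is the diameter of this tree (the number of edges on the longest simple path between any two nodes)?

A longest path is b - c - m - i - g - p - r, with 6 edges.

6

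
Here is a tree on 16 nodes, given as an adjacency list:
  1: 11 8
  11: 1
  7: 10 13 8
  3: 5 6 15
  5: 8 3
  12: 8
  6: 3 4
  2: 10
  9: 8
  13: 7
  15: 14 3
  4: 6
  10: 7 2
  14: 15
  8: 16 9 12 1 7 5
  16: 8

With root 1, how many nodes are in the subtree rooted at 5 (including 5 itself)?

5's subtree: {5, 3, 6, 15, 4, 14}, size 6.

6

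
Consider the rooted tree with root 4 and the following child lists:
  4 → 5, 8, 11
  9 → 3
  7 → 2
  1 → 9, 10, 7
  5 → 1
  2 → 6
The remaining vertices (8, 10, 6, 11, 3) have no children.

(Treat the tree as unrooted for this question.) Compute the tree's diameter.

6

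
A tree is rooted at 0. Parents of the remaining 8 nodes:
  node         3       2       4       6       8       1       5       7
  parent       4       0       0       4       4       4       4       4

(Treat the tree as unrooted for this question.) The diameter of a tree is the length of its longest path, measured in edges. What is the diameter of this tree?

3

Starting from 2, a farthest node is 5 at distance 3.
One longest path: 2–0–4–5.
So the diameter is 3.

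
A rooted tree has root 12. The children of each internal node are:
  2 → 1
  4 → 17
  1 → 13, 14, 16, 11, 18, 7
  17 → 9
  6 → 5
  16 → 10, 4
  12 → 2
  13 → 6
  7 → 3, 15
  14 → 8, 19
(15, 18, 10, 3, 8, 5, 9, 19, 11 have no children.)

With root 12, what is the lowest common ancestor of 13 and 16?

1

Path 13→root: 13 1 2 12; path 16→root: 16 1 2 12.
First common node: 1.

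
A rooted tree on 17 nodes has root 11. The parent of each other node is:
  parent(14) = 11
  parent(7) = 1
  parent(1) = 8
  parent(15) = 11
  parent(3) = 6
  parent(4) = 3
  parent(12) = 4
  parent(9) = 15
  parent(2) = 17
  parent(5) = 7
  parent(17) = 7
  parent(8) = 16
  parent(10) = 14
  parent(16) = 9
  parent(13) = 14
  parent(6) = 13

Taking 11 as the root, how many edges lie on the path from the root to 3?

Climbing from 3 to the root: 3 → 6 → 13 → 14 → 11. That's 4 steps.

4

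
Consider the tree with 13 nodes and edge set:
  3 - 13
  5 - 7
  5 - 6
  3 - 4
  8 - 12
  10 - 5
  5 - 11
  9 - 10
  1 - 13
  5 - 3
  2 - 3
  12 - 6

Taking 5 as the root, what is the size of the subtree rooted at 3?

The subtree rooted at 3 contains: 3, 13, 4, 2, 1 — 5 nodes.

5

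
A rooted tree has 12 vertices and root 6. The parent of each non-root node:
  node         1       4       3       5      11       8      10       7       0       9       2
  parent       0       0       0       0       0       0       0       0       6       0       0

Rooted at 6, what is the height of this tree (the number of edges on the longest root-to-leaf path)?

2

The longest root-to-leaf path is 6-0-10 (2 edges).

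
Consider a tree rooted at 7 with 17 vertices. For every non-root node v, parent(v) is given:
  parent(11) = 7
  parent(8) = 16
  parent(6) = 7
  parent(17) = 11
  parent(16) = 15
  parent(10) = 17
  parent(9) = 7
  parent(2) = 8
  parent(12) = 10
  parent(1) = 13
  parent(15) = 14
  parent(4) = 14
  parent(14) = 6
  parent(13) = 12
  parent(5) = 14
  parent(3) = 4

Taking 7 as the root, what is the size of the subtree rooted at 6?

6's subtree: {6, 14, 5, 15, 4, 16, 3, 8, 2}, size 9.

9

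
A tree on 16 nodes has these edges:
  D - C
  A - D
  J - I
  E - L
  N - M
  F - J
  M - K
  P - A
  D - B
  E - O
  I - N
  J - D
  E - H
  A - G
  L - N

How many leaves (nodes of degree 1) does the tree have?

8

Exactly 8 nodes have a single neighbour: B, C, F, G, H, K, O, P.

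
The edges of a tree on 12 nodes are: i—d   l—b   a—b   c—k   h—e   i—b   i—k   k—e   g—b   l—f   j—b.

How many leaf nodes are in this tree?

Exactly 7 nodes have a single neighbour: a, c, d, f, g, h, j.

7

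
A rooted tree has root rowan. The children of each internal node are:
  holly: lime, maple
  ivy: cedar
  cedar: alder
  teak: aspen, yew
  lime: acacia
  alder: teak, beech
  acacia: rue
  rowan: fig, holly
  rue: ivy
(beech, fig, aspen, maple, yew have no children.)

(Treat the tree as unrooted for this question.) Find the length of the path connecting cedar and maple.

6

cedar – ivy – rue – acacia – lime – holly – maple: 6 edges.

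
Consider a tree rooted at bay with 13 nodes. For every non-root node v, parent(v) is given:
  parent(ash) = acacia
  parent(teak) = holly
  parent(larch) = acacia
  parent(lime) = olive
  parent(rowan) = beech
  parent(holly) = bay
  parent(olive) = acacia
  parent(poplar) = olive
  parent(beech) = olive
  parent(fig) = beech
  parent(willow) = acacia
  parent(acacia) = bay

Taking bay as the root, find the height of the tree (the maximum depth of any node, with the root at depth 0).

rowan sits deepest: bay – acacia – olive – beech – rowan — 4 edges from the root.

4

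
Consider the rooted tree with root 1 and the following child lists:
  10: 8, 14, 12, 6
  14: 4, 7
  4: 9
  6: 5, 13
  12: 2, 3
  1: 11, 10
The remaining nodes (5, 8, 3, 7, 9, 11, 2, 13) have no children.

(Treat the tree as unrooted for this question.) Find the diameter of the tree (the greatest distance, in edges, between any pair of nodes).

BFS from 9 reaches 3 last, at distance 5; BFS from 3 confirms no node is farther.
Path: 9 - 4 - 14 - 10 - 12 - 3.

5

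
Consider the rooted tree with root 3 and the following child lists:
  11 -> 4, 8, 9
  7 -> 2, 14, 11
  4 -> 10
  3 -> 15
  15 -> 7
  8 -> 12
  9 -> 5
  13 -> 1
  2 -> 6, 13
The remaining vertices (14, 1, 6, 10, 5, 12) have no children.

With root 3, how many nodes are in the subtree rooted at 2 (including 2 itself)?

The subtree rooted at 2 contains: 2, 13, 6, 1 — 4 nodes.

4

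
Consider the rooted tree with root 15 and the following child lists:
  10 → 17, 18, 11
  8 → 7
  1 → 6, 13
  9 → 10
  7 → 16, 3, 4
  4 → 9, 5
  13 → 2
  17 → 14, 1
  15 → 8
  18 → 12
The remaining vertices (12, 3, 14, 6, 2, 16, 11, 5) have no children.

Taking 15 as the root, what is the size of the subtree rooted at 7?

Descendants of 7 (including itself): 7, 4, 16, 3, 9, 5, 10, 17, 18, 11, 1, 14, 12, 13, 6, 2. That's 16.

16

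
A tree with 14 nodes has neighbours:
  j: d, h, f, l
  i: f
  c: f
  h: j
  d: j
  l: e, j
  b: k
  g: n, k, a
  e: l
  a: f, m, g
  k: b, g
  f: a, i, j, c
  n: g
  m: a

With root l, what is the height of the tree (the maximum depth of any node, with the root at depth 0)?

b sits deepest: l–j–f–a–g–k–b — 6 edges from the root.

6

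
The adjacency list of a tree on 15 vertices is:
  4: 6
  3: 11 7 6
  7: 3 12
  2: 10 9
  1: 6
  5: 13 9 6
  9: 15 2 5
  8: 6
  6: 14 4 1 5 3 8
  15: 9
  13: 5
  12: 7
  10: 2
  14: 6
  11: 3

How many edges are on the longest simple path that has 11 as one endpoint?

A farthest node from 11 is 10.
The path 11-3-6-5-9-2-10 has 6 edges.

6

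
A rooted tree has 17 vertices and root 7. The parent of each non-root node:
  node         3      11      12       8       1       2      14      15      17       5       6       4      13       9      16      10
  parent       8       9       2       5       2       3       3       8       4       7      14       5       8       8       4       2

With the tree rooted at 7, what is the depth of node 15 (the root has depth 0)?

Climbing from 15 to the root: 15 → 8 → 5 → 7. That's 3 steps.

3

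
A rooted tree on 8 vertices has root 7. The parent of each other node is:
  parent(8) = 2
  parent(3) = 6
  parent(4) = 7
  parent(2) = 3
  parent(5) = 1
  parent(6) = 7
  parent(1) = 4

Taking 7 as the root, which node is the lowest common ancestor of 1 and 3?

7

1's ancestor chain is 1, 4, 7 and 3's is 3, 6, 7; they first meet at 7.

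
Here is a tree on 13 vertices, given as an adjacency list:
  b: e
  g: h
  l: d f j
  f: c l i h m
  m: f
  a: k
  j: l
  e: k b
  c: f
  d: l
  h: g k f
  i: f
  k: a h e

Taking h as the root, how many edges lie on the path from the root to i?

2

h – f – i — 2 edges.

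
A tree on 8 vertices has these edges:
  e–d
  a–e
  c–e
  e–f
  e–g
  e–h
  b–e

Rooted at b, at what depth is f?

2

b → e → f — 2 edges.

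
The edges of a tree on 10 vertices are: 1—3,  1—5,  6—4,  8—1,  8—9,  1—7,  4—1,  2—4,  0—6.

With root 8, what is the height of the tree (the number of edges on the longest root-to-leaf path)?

0 sits deepest: 8-1-4-6-0 — 4 edges from the root.

4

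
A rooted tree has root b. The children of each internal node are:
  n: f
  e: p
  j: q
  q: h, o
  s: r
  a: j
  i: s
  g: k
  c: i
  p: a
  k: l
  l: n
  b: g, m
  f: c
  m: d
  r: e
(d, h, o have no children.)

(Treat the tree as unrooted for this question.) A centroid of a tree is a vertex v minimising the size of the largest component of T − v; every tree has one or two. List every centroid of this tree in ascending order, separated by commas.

i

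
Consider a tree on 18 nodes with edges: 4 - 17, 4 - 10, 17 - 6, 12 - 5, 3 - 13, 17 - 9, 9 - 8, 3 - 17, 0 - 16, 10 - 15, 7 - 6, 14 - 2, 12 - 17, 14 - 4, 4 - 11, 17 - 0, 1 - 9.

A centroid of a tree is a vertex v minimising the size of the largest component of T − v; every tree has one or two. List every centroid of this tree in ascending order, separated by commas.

17

Delete 17: the remaining components have sizes 6, 3, 2, 2, 2, 2. Max 6 ≤ 9, so 17 is a centroid.
No neighbour of 17 does as well, so 17 is the unique centroid.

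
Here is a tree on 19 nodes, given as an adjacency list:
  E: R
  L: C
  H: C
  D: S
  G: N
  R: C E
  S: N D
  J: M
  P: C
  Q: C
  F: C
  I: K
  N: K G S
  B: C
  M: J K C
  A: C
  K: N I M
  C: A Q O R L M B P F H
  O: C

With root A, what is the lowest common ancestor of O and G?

C

Ancestors of O (toward the root): O, C, A.
Ancestors of G: G, N, K, M, C, A.
The deepest node appearing in both lists is C.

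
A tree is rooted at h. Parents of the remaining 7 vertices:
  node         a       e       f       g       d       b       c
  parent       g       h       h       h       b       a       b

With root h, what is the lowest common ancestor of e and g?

h

Path e→root: e h; path g→root: g h.
First common node: h.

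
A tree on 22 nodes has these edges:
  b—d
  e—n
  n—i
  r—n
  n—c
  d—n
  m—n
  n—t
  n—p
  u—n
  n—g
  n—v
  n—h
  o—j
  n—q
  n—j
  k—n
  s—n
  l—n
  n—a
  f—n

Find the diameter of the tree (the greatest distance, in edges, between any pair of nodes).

4

Starting from b, a farthest node is o at distance 4.
One longest path: b-d-n-j-o.
So the diameter is 4.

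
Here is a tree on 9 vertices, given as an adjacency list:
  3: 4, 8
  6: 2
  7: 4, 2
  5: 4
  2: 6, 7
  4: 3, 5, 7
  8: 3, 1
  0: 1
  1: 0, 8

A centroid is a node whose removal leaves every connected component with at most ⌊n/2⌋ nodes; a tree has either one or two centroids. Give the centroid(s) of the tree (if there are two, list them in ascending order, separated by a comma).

4

Delete 4: the remaining components have sizes 4, 3, 1. Max 4 ≤ 4, so 4 is a centroid.
Every other node leaves some component of size > 4, so the centroid is unique.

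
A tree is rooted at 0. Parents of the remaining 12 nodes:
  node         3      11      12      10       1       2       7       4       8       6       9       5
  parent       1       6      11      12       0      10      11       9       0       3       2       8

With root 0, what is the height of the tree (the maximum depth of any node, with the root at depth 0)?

9

A deepest node is 4, reached by 0 – 1 – 3 – 6 – 11 – 12 – 10 – 2 – 9 – 4.
That path has 9 edges, so the height is 9.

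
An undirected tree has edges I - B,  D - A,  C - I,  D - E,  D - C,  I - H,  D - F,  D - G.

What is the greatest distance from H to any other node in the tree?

The node farthest from H is A (E, F, G also at distance 4), via H-I-C-D-A — 4 edges.

4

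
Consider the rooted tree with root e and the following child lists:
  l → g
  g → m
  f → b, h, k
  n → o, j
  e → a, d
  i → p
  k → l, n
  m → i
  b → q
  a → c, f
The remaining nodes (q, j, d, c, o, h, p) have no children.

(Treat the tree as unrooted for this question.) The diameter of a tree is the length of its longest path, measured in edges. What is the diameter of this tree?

BFS from p reaches d last, at distance 9; BFS from d confirms no node is farther.
Path: p - i - m - g - l - k - f - a - e - d.

9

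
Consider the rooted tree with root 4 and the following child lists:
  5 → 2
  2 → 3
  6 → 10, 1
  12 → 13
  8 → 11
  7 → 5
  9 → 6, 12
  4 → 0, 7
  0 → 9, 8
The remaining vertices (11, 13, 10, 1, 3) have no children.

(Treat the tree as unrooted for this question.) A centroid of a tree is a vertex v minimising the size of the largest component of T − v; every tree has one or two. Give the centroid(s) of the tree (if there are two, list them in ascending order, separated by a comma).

0

If 0 is removed the pieces have sizes 6, 5, 2, all ≤ ⌊14/2⌋ = 7.
No neighbour of 0 does as well, so 0 is the unique centroid.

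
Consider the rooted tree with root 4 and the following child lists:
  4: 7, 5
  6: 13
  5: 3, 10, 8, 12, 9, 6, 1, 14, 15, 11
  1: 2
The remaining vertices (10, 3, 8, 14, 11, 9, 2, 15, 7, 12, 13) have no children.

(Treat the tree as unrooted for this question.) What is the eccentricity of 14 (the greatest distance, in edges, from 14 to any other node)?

3

The node farthest from 14 is 13 (2, 7 also at distance 3), via 14–5–6–13 — 3 edges.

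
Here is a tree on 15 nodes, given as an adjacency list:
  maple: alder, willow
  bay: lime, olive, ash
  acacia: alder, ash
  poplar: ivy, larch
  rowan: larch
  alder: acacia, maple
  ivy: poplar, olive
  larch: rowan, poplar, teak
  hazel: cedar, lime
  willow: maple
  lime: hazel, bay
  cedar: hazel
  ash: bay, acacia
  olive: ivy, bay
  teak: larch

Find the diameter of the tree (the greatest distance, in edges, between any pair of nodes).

10

Starting from willow, a farthest node is rowan at distance 10.
One longest path: willow-maple-alder-acacia-ash-bay-olive-ivy-poplar-larch-rowan.
So the diameter is 10.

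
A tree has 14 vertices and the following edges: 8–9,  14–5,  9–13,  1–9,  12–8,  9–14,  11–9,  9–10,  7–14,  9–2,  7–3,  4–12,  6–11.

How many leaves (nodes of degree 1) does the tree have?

8

Degree-1 nodes: 1, 2, 3, 4, 5, 6, 10, 13 — 8 of them.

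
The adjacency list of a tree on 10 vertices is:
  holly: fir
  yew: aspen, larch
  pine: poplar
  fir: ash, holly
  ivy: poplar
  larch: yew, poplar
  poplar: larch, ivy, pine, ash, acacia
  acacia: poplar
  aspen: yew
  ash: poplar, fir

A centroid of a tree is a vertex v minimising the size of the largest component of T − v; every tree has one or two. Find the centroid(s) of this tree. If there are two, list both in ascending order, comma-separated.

Delete poplar: the remaining components have sizes 3, 3, 1, 1, 1. Max 3 ≤ 5, so poplar is a centroid.
No neighbour of poplar does as well, so poplar is the unique centroid.

poplar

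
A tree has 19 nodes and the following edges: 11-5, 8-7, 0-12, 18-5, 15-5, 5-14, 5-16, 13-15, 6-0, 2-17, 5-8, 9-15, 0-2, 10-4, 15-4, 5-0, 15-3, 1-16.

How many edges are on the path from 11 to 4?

Walking from 11: 11–5–15–4. Length 3.

3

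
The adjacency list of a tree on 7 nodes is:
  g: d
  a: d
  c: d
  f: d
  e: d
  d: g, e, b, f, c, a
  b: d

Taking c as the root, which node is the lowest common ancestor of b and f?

d

b's ancestor chain is b, d, c and f's is f, d, c; they first meet at d.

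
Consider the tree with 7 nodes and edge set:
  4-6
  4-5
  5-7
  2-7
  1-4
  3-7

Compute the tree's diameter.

4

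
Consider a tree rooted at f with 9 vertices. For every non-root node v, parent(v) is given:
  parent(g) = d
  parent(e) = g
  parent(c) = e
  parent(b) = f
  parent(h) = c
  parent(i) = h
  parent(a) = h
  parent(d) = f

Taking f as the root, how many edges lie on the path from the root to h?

Climbing from h to the root: h → c → e → g → d → f. That's 5 steps.

5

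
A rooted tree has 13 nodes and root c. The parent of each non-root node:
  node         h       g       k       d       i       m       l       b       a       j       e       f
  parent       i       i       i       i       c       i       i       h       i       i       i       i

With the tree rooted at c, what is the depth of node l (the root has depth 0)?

2

Path from c to l: c – i – l, which has 2 edges.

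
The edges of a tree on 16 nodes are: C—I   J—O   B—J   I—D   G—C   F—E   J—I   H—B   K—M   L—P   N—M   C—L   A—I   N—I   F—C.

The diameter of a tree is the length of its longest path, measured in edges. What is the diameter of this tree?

6

BFS from E reaches K last, at distance 6; BFS from K confirms no node is farther.
Path: E – F – C – I – N – M – K.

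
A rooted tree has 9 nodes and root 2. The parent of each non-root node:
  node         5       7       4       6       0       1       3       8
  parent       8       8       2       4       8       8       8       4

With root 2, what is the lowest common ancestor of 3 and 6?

4

Ancestors of 3 (toward the root): 3, 8, 4, 2.
Ancestors of 6: 6, 4, 2.
The deepest node appearing in both lists is 4.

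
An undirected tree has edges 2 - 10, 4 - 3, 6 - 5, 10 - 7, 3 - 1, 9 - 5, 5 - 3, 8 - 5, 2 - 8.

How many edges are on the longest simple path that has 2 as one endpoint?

4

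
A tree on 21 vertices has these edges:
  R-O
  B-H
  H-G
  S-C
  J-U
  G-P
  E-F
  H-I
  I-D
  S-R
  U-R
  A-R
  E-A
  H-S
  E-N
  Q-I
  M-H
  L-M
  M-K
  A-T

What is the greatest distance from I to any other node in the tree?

6

A farthest node from I is F (N also at distance 6).
The path I–H–S–R–A–E–F has 6 edges.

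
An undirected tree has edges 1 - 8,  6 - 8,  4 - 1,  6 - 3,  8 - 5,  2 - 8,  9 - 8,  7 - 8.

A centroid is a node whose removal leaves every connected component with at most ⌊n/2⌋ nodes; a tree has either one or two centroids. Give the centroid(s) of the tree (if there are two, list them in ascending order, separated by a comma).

If 8 is removed the pieces have sizes 2, 2, 1, 1, 1, 1, all ≤ ⌊9/2⌋ = 4.
Every other node leaves some component of size > 4, so the centroid is unique.

8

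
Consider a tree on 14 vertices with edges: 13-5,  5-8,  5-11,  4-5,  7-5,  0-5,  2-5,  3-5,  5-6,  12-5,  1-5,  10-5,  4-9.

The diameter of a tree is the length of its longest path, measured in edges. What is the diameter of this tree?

A longest path is 9 – 4 – 5 – 3, with 3 edges.

3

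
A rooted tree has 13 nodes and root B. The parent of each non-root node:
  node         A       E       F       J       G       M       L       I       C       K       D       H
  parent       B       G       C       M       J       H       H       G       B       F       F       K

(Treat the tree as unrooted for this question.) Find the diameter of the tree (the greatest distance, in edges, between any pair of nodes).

9

A longest path is A-B-C-F-K-H-M-J-G-E, with 9 edges.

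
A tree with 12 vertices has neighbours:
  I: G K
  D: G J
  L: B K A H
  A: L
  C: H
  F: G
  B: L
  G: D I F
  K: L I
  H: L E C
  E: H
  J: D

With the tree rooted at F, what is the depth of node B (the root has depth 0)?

5

F–G–I–K–L–B — 5 edges.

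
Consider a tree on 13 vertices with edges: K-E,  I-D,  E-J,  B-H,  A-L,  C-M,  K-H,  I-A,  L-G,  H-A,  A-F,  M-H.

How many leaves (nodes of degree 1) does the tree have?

6

Exactly 6 nodes have a single neighbour: B, C, D, F, G, J.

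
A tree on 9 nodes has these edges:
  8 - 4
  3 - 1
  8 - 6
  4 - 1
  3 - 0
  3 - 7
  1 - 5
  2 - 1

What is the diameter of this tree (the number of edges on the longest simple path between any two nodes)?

Starting from 6, a farthest node is 0 at distance 5.
One longest path: 6 - 8 - 4 - 1 - 3 - 0.
So the diameter is 5.

5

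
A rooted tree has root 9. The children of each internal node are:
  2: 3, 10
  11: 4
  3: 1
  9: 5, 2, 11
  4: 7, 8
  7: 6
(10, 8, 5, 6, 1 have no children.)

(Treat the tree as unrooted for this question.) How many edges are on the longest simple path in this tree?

7

Starting from 6, a farthest node is 1 at distance 7.
One longest path: 6-7-4-11-9-2-3-1.
So the diameter is 7.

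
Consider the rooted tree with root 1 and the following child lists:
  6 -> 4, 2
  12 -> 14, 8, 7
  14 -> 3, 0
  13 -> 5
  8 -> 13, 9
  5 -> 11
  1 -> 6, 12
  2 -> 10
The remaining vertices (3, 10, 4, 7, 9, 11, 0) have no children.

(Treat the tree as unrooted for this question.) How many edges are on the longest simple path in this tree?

8

Starting from 10, a farthest node is 11 at distance 8.
One longest path: 10–2–6–1–12–8–13–5–11.
So the diameter is 8.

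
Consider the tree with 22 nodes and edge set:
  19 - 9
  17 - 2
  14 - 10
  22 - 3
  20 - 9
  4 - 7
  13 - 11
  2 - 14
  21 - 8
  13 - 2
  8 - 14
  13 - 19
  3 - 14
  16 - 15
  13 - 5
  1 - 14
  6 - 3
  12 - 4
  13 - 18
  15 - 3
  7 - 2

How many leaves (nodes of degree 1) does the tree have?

12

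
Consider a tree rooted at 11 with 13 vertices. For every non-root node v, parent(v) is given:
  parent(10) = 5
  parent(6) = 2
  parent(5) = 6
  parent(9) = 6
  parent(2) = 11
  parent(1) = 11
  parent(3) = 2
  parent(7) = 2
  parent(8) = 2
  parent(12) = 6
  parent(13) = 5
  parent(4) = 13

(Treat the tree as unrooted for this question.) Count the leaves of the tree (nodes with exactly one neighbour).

Exactly 8 nodes have a single neighbour: 1, 3, 4, 7, 8, 9, 10, 12.

8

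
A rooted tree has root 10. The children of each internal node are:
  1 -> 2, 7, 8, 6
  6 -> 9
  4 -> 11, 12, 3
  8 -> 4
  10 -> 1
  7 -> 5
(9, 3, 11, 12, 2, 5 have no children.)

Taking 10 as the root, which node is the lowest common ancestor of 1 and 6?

Path 1→root: 1 10; path 6→root: 6 1 10.
First common node: 1.

1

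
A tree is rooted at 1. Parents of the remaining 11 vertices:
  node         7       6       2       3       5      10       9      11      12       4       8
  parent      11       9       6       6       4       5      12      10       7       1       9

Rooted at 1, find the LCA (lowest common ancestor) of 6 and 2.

6

6's ancestor chain is 6, 9, 12, 7, 11, 10, 5, 4, 1 and 2's is 2, 6, 9, 12, 7, 11, 10, 5, 4, 1; they first meet at 6.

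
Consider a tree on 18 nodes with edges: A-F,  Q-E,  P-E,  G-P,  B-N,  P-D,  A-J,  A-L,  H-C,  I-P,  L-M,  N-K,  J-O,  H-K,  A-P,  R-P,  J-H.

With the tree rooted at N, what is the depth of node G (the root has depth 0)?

6

Path from N to G: N – K – H – J – A – P – G, which has 6 edges.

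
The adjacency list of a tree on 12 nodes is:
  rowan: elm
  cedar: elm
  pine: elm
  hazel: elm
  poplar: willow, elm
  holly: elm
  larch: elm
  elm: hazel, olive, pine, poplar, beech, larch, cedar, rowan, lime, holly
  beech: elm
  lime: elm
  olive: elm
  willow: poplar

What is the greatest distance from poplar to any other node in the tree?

2

A farthest node from poplar is lime (cedar, olive, hazel, beech, larch, pine, rowan, holly also at distance 2).
The path poplar – elm – lime has 2 edges.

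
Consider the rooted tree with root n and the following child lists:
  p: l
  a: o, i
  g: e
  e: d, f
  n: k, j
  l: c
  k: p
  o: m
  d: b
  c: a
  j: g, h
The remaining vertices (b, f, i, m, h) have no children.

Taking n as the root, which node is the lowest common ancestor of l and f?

Ancestors of l (toward the root): l, p, k, n.
Ancestors of f: f, e, g, j, n.
The deepest node appearing in both lists is n.

n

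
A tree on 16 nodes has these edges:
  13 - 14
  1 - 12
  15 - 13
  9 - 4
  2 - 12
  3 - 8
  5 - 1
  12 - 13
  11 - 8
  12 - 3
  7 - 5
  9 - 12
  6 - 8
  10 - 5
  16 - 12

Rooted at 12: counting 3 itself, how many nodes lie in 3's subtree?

Descendants of 3 (including itself): 3, 8, 6, 11. That's 4.

4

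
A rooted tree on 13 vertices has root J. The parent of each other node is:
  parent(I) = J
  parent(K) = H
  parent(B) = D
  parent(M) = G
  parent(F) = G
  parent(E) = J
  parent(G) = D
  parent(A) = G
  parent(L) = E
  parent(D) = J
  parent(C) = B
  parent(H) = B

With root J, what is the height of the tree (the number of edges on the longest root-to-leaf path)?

4

The longest root-to-leaf path is J → D → B → H → K (4 edges).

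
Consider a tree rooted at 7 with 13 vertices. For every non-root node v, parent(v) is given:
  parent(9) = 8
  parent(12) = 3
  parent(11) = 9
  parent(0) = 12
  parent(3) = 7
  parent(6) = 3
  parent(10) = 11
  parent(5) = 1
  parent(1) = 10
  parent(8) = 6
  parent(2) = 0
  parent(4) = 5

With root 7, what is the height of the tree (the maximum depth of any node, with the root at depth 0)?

9

4 sits deepest: 7–3–6–8–9–11–10–1–5–4 — 9 edges from the root.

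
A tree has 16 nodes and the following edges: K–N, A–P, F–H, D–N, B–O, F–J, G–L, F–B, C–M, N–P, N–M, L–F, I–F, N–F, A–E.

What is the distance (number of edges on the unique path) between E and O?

6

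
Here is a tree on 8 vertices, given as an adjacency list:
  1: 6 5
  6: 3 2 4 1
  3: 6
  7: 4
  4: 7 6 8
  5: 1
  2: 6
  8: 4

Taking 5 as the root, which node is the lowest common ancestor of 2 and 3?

Path 2→root: 2 6 1 5; path 3→root: 3 6 1 5.
First common node: 6.

6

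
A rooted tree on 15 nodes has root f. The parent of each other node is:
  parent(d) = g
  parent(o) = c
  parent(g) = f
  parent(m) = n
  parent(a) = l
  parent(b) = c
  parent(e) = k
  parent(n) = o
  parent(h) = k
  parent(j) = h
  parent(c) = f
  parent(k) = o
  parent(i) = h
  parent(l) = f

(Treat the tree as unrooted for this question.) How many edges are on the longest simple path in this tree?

7

A longest path is a – l – f – c – o – k – h – j, with 7 edges.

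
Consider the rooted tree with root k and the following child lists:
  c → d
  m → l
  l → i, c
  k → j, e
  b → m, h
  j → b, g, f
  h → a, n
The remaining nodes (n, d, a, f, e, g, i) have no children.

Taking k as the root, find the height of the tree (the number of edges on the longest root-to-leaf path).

6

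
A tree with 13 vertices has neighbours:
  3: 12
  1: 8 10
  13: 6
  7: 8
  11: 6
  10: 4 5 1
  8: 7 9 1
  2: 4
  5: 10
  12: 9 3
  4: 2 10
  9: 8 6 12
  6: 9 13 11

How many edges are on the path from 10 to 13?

Walking from 10: 10 – 1 – 8 – 9 – 6 – 13. Length 5.

5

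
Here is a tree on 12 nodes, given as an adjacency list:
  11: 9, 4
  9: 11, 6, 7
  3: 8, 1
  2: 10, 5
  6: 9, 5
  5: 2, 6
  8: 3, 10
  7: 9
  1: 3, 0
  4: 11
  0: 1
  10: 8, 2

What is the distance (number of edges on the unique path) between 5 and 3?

4

5–2–10–8–3: 4 edges.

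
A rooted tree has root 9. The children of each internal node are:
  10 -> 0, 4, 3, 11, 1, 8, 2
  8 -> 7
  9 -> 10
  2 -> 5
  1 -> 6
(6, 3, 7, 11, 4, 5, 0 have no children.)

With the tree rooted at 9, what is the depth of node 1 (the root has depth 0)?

2

9 – 10 – 1 — 2 edges.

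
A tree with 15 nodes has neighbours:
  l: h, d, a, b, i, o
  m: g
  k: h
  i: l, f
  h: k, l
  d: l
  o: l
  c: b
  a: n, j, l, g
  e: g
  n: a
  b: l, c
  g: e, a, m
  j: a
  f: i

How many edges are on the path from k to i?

3

The path is k - h - l - i, which has 3 edges.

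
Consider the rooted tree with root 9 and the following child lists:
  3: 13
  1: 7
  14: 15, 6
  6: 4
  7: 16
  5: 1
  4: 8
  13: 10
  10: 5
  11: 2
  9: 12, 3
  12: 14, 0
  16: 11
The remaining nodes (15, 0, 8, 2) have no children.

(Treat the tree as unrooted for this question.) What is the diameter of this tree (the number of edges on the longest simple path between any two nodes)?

14

Starting from 2, a farthest node is 8 at distance 14.
One longest path: 2–11–16–7–1–5–10–13–3–9–12–14–6–4–8.
So the diameter is 14.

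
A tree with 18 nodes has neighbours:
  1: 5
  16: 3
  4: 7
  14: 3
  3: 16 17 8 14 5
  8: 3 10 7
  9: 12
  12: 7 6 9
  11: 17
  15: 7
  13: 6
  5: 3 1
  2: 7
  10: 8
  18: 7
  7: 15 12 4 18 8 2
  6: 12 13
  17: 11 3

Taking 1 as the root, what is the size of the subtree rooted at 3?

16

3's subtree: {3, 8, 14, 17, 16, 7, 10, 11, 15, 12, 2, 18, 4, 9, 6, 13}, size 16.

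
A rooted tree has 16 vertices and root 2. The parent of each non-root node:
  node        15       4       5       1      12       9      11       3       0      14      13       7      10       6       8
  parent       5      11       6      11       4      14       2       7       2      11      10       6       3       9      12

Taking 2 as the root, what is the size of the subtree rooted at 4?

Descendants of 4 (including itself): 4, 12, 8. That's 3.

3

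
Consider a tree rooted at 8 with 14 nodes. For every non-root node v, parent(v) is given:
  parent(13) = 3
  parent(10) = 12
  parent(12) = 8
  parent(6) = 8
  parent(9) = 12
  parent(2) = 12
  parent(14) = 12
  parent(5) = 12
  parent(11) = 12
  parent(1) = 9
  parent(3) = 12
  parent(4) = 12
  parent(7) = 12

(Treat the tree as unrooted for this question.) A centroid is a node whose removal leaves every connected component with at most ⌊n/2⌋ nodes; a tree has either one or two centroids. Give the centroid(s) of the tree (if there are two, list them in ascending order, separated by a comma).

12

If 12 is removed the pieces have sizes 2, 2, 2, 1, 1, 1, 1, 1, 1, 1, all ≤ ⌊14/2⌋ = 7.
Every other node leaves some component of size > 7, so the centroid is unique.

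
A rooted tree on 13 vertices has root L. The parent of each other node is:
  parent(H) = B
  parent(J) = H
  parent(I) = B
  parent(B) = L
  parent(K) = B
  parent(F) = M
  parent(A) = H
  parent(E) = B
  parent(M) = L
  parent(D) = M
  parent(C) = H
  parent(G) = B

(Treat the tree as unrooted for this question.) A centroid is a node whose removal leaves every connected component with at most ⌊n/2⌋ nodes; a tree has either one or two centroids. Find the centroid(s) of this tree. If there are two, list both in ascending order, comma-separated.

B

If B is removed the pieces have sizes 4, 4, 1, 1, 1, 1, all ≤ ⌊13/2⌋ = 6.
No neighbour of B does as well, so B is the unique centroid.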